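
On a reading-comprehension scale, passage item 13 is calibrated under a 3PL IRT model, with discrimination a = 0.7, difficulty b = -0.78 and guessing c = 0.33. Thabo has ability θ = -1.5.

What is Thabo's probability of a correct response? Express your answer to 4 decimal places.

P(θ) = c + (1 − c) · 1 / (1 + exp(−a(θ − b)))
Exponent: 0.7 × (-1.5 − (-0.78)) = -0.5040
1/(1 + e^{0.5040}) = 0.3766
P = 0.33 + 0.67 × 0.3766 = 0.5823

0.5823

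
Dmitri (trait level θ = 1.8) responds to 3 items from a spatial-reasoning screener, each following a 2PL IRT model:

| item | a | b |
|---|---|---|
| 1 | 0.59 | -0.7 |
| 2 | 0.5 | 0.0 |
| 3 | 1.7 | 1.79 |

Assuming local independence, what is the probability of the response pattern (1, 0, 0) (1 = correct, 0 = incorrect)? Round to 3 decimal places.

P(θ) = 1 / (1 + exp(−a(θ − b)))
P_1 = 1/(1+e^{-1.4750}) = 0.8138
P_2 = 1/(1+e^{-0.9000}) = 0.7109
P_3 = 1/(1+e^{-0.0170}) = 0.5042
L = P_1 × (1−P_2) × (1−P_3) = 0.8138 × 0.2891 × 0.4958 = 0.11662

0.117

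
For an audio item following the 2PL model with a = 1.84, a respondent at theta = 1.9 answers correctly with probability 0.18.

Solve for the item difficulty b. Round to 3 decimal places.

P(theta) = 1 / (1 + exp(−a(theta − b)))
logit(0.18) = ln(0.18/0.82) = -1.5163
b = theta − logit/(a) = 1.9 − (-1.5163)/1.8400 = 2.7241

2.724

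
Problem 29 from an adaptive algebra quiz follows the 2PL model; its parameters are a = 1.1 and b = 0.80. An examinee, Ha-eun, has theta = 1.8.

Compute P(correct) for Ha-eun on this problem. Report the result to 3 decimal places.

0.750

P(theta) = 1 / (1 + exp(−a(theta − b)))
Exponent: 1.1 × (1.8 − 0.80) = 1.1000
1/(1 + e^{-1.1000}) = 0.7503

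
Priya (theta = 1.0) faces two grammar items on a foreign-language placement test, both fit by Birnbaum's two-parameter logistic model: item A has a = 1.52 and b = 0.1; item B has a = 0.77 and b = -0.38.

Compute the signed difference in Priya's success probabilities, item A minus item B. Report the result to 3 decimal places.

P(theta) = 1 / (1 + exp(−a(theta − b)))
P_A = 0.7971
P_B = 0.7432
P_A − P_B = 0.0539

0.054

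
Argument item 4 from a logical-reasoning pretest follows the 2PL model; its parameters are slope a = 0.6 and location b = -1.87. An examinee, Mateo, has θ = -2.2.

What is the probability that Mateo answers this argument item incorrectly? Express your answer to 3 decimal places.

0.549

P(θ) = 1 / (1 + exp(−a(θ − b)))
Exponent: 0.6 × (-2.2 − (-1.87)) = -0.1980
1/(1 + e^{0.1980}) = 0.4507
P(incorrect) = 1 − 0.4507 = 0.5493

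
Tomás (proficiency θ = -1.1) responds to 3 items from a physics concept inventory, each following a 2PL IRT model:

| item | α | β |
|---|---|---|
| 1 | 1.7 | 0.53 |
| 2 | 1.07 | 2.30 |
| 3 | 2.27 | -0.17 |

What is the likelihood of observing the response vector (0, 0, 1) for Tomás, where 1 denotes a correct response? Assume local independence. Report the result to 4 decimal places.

0.0991

P(θ) = 1 / (1 + exp(−α(θ − β)))
P_1 = 1/(1+e^{2.7710}) = 0.0589
P_2 = 1/(1+e^{3.6380}) = 0.0256
P_3 = 1/(1+e^{2.1111}) = 0.1080
L = (1−P_1) × (1−P_2) × P_3 = 0.9411 × 0.9744 × 0.1080 = 0.09905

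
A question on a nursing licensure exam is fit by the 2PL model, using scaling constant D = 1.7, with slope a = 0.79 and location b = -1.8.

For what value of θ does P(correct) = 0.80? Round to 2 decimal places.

P(θ) = 1 / (1 + exp(−D·a(θ − b)))
logit = ln(0.8000/0.2000) = 1.3863
θ = b + logit/(1.7·a) = -1.8 + 1.3863/1.3430 = -0.7678

-0.77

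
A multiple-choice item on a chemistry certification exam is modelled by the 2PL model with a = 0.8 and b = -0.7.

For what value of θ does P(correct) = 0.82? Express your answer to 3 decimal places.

P(θ) = 1 / (1 + exp(−a(θ − b)))
logit = ln(0.8200/0.1800) = 1.5163
θ = b + logit/(a) = -0.7 + 1.5163/0.8000 = 1.1954

1.195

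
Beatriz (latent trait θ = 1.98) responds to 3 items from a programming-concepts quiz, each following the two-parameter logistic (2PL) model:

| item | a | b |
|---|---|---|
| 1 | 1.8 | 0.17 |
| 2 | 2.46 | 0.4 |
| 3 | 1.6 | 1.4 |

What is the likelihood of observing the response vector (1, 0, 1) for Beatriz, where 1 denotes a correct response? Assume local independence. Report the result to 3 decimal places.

P(θ) = 1 / (1 + exp(−a(θ − b)))
P_1 = 1/(1+e^{-3.2580}) = 0.9630
P_2 = 1/(1+e^{-3.8868}) = 0.9799
P_3 = 1/(1+e^{-0.9280}) = 0.7167
L = P_1 × (1−P_2) × P_3 = 0.9630 × 0.0201 × 0.7167 = 0.01387

0.014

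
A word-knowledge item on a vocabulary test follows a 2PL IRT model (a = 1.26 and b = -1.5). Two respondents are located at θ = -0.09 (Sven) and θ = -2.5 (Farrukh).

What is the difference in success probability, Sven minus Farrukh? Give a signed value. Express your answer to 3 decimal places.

0.634

P(θ) = 1 / (1 + exp(−a(θ − b)))
P(Sven) = 0.8553  [exponent 1.7766]
P(Farrukh) = 0.2210  [exponent -1.2600]
Difference = 0.8553 − 0.2210 = 0.6343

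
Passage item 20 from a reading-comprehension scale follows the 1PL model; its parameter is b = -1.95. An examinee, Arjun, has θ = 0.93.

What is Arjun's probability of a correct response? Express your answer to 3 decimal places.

P(θ) = 1 / (1 + exp(−(θ − b)))
Exponent: (0.93 − (-1.95)) = 2.8800
1/(1 + e^{-2.8800}) = 0.9468
P = 0.9468

0.947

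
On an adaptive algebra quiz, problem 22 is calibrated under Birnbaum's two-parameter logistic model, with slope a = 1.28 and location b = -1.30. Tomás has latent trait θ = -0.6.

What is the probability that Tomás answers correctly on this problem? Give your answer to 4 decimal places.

0.7101

P(θ) = 1 / (1 + exp(−a(θ − b)))
Exponent: 1.28 × (-0.6 − (-1.30)) = 0.8960
1/(1 + e^{-0.8960}) = 0.7101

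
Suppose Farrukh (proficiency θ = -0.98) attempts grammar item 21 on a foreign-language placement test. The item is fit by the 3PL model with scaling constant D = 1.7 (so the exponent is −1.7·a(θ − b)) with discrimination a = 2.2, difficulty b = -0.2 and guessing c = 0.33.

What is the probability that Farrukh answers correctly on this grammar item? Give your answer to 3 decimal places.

0.364

P(θ) = c + (1 − c) · 1 / (1 + exp(−D·a(θ − b)))
Exponent: 1.7 × 2.2 × (-0.98 − (-0.2)) = -2.9172
1/(1 + e^{2.9172}) = 0.0513
P = 0.33 + 0.67 × 0.0513 = 0.3644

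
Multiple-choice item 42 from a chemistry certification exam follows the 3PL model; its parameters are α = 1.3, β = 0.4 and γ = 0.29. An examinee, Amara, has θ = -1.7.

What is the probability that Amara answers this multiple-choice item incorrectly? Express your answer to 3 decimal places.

P(θ) = γ + (1 − γ) · 1 / (1 + exp(−α(θ − β)))
Exponent: 1.3 × (-1.7 − 0.4) = -2.7300
1/(1 + e^{2.7300}) = 0.0612
P = 0.29 + 0.71 × 0.0612 = 0.3335
P(incorrect) = 1 − 0.3335 = 0.6665

0.667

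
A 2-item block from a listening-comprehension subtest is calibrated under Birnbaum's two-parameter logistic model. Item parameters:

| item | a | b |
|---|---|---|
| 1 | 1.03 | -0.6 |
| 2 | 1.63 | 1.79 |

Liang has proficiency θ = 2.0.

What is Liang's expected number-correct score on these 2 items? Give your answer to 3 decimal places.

P(θ) = 1 / (1 + exp(−a(θ − b)))
P_1 = 1/(1+e^{-2.6780}) = 0.9357
P_2 = 1/(1+e^{-0.3423}) = 0.5847
E[score] = 0.9357 + 0.5847 = 1.5205

1.520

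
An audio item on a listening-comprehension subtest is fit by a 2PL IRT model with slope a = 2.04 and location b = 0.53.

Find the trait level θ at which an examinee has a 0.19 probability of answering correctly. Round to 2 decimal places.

-0.18

P(θ) = 1 / (1 + exp(−a(θ − b)))
logit = ln(0.1900/0.8100) = -1.4500
θ = b + logit/(a) = 0.53 + (-1.4500)/2.0400 = -0.1808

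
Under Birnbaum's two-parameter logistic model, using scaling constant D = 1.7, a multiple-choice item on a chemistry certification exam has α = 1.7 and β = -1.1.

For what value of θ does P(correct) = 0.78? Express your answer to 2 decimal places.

-0.66

P(θ) = 1 / (1 + exp(−D·α(θ − β)))
logit = ln(0.7800/0.2200) = 1.2657
θ = β + logit/(1.7·α) = -1.1 + 1.2657/2.8900 = -0.6621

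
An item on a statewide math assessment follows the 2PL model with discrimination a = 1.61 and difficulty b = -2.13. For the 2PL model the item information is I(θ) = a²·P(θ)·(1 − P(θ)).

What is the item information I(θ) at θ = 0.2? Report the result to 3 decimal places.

0.058

P = 1/(1+e^{-3.7513}) = 0.9771
P(1−P) = 0.9771 × 0.0229 = 0.0224
I = a² × P(1−P) = 1.61² × 0.0224 = 0.05812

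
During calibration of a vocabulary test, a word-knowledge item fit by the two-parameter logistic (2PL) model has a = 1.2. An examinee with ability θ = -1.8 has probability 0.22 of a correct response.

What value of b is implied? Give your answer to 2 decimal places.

-0.75

P(θ) = 1 / (1 + exp(−a(θ − b)))
logit(0.22) = ln(0.22/0.78) = -1.2657
b = θ − logit/(a) = -1.8 − (-1.2657)/1.2000 = -0.7453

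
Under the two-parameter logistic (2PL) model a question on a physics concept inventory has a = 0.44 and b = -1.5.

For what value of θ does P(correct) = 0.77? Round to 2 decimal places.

1.25

P(θ) = 1 / (1 + exp(−a(θ − b)))
logit = ln(0.7700/0.2300) = 1.2083
θ = b + logit/(a) = -1.5 + 1.2083/0.4400 = 1.2462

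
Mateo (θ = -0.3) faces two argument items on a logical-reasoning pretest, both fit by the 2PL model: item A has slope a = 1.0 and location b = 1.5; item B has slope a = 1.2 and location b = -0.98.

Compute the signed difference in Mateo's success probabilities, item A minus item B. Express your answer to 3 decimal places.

P(θ) = 1 / (1 + exp(−a(θ − b)))
P_A = 0.1419
P_B = 0.6934
P_A − P_B = -0.5515

-0.552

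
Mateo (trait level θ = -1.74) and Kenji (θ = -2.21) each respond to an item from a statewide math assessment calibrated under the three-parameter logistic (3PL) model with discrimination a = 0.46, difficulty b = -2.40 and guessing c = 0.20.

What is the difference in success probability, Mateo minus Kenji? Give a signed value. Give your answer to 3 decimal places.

P(θ) = c + (1 − c) · 1 / (1 + exp(−a(θ − b)))
P(Mateo) = 0.6603  [exponent 0.3036]
P(Kenji) = 0.6175  [exponent 0.0874]
Difference = 0.6603 − 0.6175 = 0.0428

0.043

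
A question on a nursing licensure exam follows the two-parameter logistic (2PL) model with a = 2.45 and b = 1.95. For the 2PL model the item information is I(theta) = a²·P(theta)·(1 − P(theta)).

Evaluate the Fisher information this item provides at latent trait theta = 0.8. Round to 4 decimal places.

0.3194

P = 1/(1+e^{2.8175}) = 0.0564
P(1−P) = 0.0564 × 0.9436 = 0.0532
I = a² × P(1−P) = 2.45² × 0.0532 = 0.31937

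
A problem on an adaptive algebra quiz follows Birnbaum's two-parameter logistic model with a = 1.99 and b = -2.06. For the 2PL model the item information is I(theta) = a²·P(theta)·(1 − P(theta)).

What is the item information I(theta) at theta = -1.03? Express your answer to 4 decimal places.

P = 1/(1+e^{-2.0497}) = 0.8859
P(1−P) = 0.8859 × 0.1141 = 0.1011
I = a² × P(1−P) = 1.99² × 0.1011 = 0.40024

0.4002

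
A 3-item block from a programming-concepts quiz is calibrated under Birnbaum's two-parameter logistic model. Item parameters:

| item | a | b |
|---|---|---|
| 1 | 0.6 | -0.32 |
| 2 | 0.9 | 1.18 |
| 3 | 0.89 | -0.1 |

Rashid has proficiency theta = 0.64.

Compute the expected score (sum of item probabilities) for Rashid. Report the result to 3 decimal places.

1.680

P(theta) = 1 / (1 + exp(−a(theta − b)))
P_1 = 1/(1+e^{-0.5760}) = 0.6401
P_2 = 1/(1+e^{0.4860}) = 0.3808
P_3 = 1/(1+e^{-0.6586}) = 0.6589
E[score] = 0.6401 + 0.3808 + 0.6589 = 1.6799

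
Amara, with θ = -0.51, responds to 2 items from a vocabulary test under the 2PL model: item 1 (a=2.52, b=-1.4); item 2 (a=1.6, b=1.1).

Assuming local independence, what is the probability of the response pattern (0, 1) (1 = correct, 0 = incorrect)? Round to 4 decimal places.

P(θ) = 1 / (1 + exp(−a(θ − b)))
P_1 = 1/(1+e^{-2.2428}) = 0.9040
P_2 = 1/(1+e^{2.5760}) = 0.0707
L = (1−P_1) × P_2 = 0.0960 × 0.0707 = 0.00679

0.0068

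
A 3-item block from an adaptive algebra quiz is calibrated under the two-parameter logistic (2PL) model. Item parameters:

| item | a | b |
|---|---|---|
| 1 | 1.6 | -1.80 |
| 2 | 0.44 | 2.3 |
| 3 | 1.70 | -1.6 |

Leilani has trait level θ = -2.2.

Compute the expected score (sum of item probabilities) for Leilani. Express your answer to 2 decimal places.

P(θ) = 1 / (1 + exp(−a(θ − b)))
P_1 = 1/(1+e^{0.6400}) = 0.3452
P_2 = 1/(1+e^{1.9800}) = 0.1213
P_3 = 1/(1+e^{1.0200}) = 0.2650
E[score] = 0.3452 + 0.1213 + 0.2650 = 0.7316

0.73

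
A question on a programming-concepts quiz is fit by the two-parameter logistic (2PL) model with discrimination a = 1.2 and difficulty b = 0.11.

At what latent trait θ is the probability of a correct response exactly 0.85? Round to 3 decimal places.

1.556

P(θ) = 1 / (1 + exp(−a(θ − b)))
logit = ln(0.8500/0.1500) = 1.7346
θ = b + logit/(a) = 0.11 + 1.7346/1.2000 = 1.5555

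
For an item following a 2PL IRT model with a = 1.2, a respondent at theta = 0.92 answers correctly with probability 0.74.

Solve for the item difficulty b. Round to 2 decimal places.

0.05

P(theta) = 1 / (1 + exp(−a(theta − b)))
logit(0.74) = ln(0.74/0.26) = 1.0460
b = theta − logit/(a) = 0.92 − 1.0460/1.2000 = 0.0484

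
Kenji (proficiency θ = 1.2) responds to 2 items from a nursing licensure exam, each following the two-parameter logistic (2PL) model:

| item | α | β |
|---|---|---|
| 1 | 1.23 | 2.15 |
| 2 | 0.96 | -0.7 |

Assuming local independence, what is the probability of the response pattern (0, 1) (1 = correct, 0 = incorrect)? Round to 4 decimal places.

0.6569

P(θ) = 1 / (1 + exp(−α(θ − β)))
P_1 = 1/(1+e^{1.1685}) = 0.2371
P_2 = 1/(1+e^{-1.8240}) = 0.8610
L = (1−P_1) × P_2 = 0.7629 × 0.8610 = 0.65687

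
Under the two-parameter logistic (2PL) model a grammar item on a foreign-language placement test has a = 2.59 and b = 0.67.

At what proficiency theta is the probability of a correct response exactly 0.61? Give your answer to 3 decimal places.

0.843

P(theta) = 1 / (1 + exp(−a(theta − b)))
logit = ln(0.6100/0.3900) = 0.4473
theta = b + logit/(a) = 0.67 + 0.4473/2.5900 = 0.8427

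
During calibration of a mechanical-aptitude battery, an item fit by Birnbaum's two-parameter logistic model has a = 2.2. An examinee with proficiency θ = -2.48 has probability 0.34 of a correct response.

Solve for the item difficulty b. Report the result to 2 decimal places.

-2.18

P(θ) = 1 / (1 + exp(−a(θ − b)))
logit(0.34) = ln(0.34/0.66) = -0.6633
b = θ − logit/(a) = -2.48 − (-0.6633)/2.2000 = -2.1785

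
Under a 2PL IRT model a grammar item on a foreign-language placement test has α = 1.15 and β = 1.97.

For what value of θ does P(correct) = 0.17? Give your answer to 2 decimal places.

P(θ) = 1 / (1 + exp(−α(θ − β)))
logit = ln(0.1700/0.8300) = -1.5856
θ = β + logit/(α) = 1.97 + (-1.5856)/1.1500 = 0.5912

0.59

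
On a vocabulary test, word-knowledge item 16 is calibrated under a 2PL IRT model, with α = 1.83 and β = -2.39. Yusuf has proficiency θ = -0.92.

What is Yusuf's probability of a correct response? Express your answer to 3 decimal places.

0.936

P(θ) = 1 / (1 + exp(−α(θ − β)))
Exponent: 1.83 × (-0.92 − (-2.39)) = 2.6901
1/(1 + e^{-2.6901}) = 0.9364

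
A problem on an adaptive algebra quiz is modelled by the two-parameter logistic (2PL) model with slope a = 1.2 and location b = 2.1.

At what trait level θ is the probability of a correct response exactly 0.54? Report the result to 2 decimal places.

P(θ) = 1 / (1 + exp(−a(θ − b)))
logit = ln(0.5400/0.4600) = 0.1603
θ = b + logit/(a) = 2.1 + 0.1603/1.2000 = 2.2336

2.23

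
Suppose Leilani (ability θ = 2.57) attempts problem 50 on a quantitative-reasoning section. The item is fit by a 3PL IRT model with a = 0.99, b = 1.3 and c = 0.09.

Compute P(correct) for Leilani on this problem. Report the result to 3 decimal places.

0.798

P(θ) = c + (1 − c) · 1 / (1 + exp(−a(θ − b)))
Exponent: 0.99 × (2.57 − 1.3) = 1.2573
1/(1 + e^{-1.2573}) = 0.7786
P = 0.09 + 0.91 × 0.7786 = 0.7985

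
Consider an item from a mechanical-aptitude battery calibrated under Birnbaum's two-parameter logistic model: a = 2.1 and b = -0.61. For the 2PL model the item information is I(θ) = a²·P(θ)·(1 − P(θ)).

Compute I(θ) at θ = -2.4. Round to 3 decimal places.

P = 1/(1+e^{3.7590}) = 0.0228
P(1−P) = 0.0228 × 0.9772 = 0.0223
I = a² × P(1−P) = 2.1² × 0.0223 = 0.09816

0.098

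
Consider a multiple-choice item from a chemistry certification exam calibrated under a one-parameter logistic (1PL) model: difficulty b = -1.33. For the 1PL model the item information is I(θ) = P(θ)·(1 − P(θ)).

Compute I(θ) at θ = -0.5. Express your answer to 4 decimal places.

0.2114

P = 1/(1+e^{-0.8300}) = 0.6964
P(1−P) = 0.6964 × 0.3036 = 0.2114
I = P(1−P) = 0.21144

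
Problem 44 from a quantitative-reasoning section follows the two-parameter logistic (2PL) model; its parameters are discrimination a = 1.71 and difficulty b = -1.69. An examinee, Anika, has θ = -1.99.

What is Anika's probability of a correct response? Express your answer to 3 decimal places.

0.374

P(θ) = 1 / (1 + exp(−a(θ − b)))
Exponent: 1.71 × (-1.99 − (-1.69)) = -0.5130
1/(1 + e^{0.5130}) = 0.3745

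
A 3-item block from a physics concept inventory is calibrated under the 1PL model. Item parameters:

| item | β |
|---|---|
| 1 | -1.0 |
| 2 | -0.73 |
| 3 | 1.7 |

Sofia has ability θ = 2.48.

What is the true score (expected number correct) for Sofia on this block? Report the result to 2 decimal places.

P(θ) = 1 / (1 + exp(−(θ − β)))
P_1 = 1/(1+e^{-3.4800}) = 0.9701
P_2 = 1/(1+e^{-3.2100}) = 0.9612
P_3 = 1/(1+e^{-0.7800}) = 0.6857
E[score] = 0.9701 + 0.9612 + 0.6857 = 2.6170

2.62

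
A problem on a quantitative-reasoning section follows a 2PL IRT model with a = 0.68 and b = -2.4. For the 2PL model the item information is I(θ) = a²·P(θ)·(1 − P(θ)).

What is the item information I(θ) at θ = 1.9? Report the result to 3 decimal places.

0.022

P = 1/(1+e^{-2.9240}) = 0.9490
P(1−P) = 0.9490 × 0.0510 = 0.0484
I = a² × P(1−P) = 0.68² × 0.0484 = 0.02237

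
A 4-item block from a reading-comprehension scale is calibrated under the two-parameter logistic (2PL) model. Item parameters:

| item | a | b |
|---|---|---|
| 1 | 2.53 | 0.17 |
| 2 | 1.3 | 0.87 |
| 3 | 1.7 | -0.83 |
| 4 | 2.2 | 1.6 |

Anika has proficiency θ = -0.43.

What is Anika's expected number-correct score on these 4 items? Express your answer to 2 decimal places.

1.01

P(θ) = 1 / (1 + exp(−a(θ − b)))
P_1 = 1/(1+e^{1.5180}) = 0.1798
P_2 = 1/(1+e^{1.6900}) = 0.1558
P_3 = 1/(1+e^{-0.6800}) = 0.6637
P_4 = 1/(1+e^{4.4660}) = 0.0114
E[score] = 0.1798 + 0.1558 + 0.6637 + 0.0114 = 1.0106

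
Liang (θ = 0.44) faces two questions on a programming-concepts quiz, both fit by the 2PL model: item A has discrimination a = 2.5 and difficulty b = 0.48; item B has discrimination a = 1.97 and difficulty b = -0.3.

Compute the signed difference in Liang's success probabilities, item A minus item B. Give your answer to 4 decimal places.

P(θ) = 1 / (1 + exp(−a(θ − b)))
P_A = 0.4750
P_B = 0.8112
P_A − P_B = -0.3362

-0.3362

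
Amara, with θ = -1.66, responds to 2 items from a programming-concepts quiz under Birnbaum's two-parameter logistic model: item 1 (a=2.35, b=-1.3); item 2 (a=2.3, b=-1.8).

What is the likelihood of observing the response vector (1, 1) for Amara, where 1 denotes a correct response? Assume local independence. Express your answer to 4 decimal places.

P(θ) = 1 / (1 + exp(−a(θ − b)))
P_1 = 1/(1+e^{0.8460}) = 0.3003
P_2 = 1/(1+e^{-0.3220}) = 0.5798
L = P_1 × P_2 = 0.3003 × 0.5798 = 0.17410

0.1741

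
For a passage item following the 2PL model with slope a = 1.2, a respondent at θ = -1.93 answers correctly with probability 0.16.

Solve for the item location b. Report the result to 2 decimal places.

P(θ) = 1 / (1 + exp(−a(θ − b)))
logit(0.16) = ln(0.16/0.84) = -1.6582
b = θ − logit/(a) = -1.93 − (-1.6582)/1.2000 = -0.5481

-0.55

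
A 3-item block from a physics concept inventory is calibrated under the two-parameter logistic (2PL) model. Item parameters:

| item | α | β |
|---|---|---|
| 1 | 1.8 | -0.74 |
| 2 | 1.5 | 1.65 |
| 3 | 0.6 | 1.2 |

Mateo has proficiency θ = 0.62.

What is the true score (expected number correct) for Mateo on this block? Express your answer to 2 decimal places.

P(θ) = 1 / (1 + exp(−α(θ − β)))
P_1 = 1/(1+e^{-2.4480}) = 0.9204
P_2 = 1/(1+e^{1.5450}) = 0.1758
P_3 = 1/(1+e^{0.3480}) = 0.4139
E[score] = 0.9204 + 0.1758 + 0.4139 = 1.5101

1.51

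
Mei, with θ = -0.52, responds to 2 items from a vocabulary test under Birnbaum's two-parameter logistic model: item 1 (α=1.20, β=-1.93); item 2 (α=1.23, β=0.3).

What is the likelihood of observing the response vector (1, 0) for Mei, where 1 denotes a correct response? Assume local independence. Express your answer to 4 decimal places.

0.6188

P(θ) = 1 / (1 + exp(−α(θ − β)))
P_1 = 1/(1+e^{-1.6920}) = 0.8445
P_2 = 1/(1+e^{1.0086}) = 0.2673
L = P_1 × (1−P_2) = 0.8445 × 0.7327 = 0.61879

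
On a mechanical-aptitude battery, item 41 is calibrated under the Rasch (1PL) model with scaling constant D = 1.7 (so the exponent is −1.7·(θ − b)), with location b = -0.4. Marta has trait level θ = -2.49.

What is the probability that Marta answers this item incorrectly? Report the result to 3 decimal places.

0.972

P(θ) = 1 / (1 + exp(−D·(θ − b)))
Exponent: 1.7 × (-2.49 − (-0.4)) = -3.5530
1/(1 + e^{3.5530}) = 0.0278
P = 0.0278
P(incorrect) = 1 − 0.0278 = 0.9722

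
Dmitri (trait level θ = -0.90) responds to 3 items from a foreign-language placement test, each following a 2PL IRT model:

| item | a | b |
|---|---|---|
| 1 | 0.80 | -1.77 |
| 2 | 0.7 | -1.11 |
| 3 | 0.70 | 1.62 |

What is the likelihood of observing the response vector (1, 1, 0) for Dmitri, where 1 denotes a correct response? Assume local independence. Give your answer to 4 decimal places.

P(θ) = 1 / (1 + exp(−a(θ − b)))
P_1 = 1/(1+e^{-0.6960}) = 0.6673
P_2 = 1/(1+e^{-0.1470}) = 0.5367
P_3 = 1/(1+e^{1.7640}) = 0.1463
L = P_1 × P_2 × (1−P_3) = 0.6673 × 0.5367 × 0.8537 = 0.30574

0.3057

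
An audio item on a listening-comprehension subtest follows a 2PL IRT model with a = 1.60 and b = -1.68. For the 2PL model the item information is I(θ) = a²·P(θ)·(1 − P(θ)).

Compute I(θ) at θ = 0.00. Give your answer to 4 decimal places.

0.1527

P = 1/(1+e^{-2.6880}) = 0.9363
P(1−P) = 0.9363 × 0.0637 = 0.0596
I = a² × P(1−P) = 1.60² × 0.0596 = 0.15265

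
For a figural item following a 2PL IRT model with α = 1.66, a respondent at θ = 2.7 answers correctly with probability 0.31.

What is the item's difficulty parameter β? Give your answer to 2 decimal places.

P(θ) = 1 / (1 + exp(−α(θ − β)))
logit(0.31) = ln(0.31/0.69) = -0.8001
β = θ − logit/(α) = 2.7 − (-0.8001)/1.6600 = 3.1820

3.18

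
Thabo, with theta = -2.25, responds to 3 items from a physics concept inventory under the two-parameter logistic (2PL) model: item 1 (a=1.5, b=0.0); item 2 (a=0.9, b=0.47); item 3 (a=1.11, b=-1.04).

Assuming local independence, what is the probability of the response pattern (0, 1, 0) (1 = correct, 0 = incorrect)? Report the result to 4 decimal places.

P(theta) = 1 / (1 + exp(−a(theta − b)))
P_1 = 1/(1+e^{3.3750}) = 0.0331
P_2 = 1/(1+e^{2.4480}) = 0.0796
P_3 = 1/(1+e^{1.3431}) = 0.2070
L = (1−P_1) × P_2 × (1−P_3) = 0.9669 × 0.0796 × 0.7930 = 0.06102

0.0610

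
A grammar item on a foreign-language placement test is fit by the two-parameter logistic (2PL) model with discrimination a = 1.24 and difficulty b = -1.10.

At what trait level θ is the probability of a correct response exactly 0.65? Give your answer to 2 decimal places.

-0.60

P(θ) = 1 / (1 + exp(−a(θ − b)))
logit = ln(0.6500/0.3500) = 0.6190
θ = b + logit/(a) = -1.10 + 0.6190/1.2400 = -0.6008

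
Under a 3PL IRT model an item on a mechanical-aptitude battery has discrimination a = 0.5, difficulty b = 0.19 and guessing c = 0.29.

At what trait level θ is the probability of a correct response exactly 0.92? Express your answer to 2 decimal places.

P(θ) = c + (1 − c) · 1 / (1 + exp(−a(θ − b)))
Remove guessing floor: (0.92 − 0.29)/(1 − 0.29) = 0.8873
logit = ln(0.8873/0.1127) = 2.0637
θ = b + logit/(a) = 0.19 + 2.0637/0.5000 = 4.3174

4.32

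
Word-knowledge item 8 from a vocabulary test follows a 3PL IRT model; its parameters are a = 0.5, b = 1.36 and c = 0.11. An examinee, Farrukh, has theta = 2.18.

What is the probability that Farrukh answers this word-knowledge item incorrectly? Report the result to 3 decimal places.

0.355

P(theta) = c + (1 − c) · 1 / (1 + exp(−a(theta − b)))
Exponent: 0.5 × (2.18 − 1.36) = 0.4100
1/(1 + e^{-0.4100}) = 0.6011
P = 0.11 + 0.89 × 0.6011 = 0.6450
P(incorrect) = 1 − 0.6450 = 0.3550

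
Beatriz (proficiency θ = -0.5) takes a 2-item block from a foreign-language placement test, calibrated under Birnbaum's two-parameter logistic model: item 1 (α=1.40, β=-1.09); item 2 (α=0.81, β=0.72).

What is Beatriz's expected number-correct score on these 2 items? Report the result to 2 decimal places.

P(θ) = 1 / (1 + exp(−α(θ − β)))
P_1 = 1/(1+e^{-0.8260}) = 0.6955
P_2 = 1/(1+e^{0.9882}) = 0.2713
E[score] = 0.6955 + 0.2713 = 0.9668

0.97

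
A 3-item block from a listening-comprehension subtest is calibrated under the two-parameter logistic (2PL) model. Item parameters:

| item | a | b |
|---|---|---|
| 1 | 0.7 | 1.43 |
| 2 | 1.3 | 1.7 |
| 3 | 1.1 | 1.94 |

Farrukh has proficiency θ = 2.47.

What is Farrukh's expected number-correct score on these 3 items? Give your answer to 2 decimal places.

2.05

P(θ) = 1 / (1 + exp(−a(θ − b)))
P_1 = 1/(1+e^{-0.7280}) = 0.6744
P_2 = 1/(1+e^{-1.0010}) = 0.7313
P_3 = 1/(1+e^{-0.5830}) = 0.6418
E[score] = 0.6744 + 0.7313 + 0.6418 = 2.0474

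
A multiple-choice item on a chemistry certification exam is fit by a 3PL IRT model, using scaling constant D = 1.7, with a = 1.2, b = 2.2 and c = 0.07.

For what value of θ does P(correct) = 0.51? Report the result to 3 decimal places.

P(θ) = c + (1 − c) · 1 / (1 + exp(−D·a(θ − b)))
Remove guessing floor: (0.51 − 0.07)/(1 − 0.07) = 0.4731
logit = ln(0.4731/0.5269) = -0.1076
θ = b + logit/(1.7·a) = 2.2 + (-0.1076)/2.0400 = 2.1472

2.147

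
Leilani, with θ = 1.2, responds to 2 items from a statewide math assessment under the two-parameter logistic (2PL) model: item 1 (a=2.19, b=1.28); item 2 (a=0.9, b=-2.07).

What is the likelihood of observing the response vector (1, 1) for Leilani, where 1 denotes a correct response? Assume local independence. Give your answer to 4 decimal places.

0.4335

P(θ) = 1 / (1 + exp(−a(θ − b)))
P_1 = 1/(1+e^{0.1752}) = 0.4563
P_2 = 1/(1+e^{-2.9430}) = 0.9499
L = P_1 × P_2 = 0.4563 × 0.9499 = 0.43346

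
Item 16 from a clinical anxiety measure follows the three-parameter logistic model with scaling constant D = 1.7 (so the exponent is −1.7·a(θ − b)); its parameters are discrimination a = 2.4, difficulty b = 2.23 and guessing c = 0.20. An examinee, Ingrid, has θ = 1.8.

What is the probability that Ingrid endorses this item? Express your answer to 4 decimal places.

P(θ) = c + (1 − c) · 1 / (1 + exp(−D·a(θ − b)))
Exponent: 1.7 × 2.4 × (1.8 − 2.23) = -1.7544
1/(1 + e^{1.7544}) = 0.1475
P = 0.20 + 0.80 × 0.1475 = 0.3180

0.3180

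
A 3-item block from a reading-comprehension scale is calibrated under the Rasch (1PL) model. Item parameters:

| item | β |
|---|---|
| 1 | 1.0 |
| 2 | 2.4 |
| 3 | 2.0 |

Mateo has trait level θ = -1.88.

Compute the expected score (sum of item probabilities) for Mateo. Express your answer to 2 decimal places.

0.09

P(θ) = 1 / (1 + exp(−(θ − β)))
P_1 = 1/(1+e^{2.8800}) = 0.0532
P_2 = 1/(1+e^{4.2800}) = 0.0137
P_3 = 1/(1+e^{3.8800}) = 0.0202
E[score] = 0.0532 + 0.0137 + 0.0202 = 0.0870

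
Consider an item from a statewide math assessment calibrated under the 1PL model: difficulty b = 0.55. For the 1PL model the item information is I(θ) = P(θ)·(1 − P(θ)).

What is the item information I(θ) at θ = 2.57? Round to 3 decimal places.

P = 1/(1+e^{-2.0200}) = 0.8829
P(1−P) = 0.8829 × 0.1171 = 0.1034
I = P(1−P) = 0.10340

0.103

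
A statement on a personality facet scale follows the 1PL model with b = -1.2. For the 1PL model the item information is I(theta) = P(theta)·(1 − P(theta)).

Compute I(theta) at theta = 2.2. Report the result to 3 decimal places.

P = 1/(1+e^{-3.4000}) = 0.9677
P(1−P) = 0.9677 × 0.0323 = 0.0313
I = P(1−P) = 0.03125

0.031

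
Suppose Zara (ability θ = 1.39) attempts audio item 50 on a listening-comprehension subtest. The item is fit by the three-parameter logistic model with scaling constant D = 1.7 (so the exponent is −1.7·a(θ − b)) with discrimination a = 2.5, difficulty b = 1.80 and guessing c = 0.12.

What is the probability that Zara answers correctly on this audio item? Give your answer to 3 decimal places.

0.251

P(θ) = c + (1 − c) · 1 / (1 + exp(−D·a(θ − b)))
Exponent: 1.7 × 2.5 × (1.39 − 1.80) = -1.7425
1/(1 + e^{1.7425}) = 0.1490
P = 0.12 + 0.88 × 0.1490 = 0.2511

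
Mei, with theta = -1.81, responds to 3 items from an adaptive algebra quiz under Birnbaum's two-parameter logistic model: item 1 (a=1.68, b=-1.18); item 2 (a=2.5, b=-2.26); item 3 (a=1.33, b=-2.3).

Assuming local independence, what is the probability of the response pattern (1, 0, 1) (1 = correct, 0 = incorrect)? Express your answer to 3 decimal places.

P(theta) = 1 / (1 + exp(−a(theta − b)))
P_1 = 1/(1+e^{1.0584}) = 0.2576
P_2 = 1/(1+e^{-1.1250}) = 0.7549
P_3 = 1/(1+e^{-0.6517}) = 0.6574
L = P_1 × (1−P_2) × P_3 = 0.2576 × 0.2451 × 0.6574 = 0.04151

0.042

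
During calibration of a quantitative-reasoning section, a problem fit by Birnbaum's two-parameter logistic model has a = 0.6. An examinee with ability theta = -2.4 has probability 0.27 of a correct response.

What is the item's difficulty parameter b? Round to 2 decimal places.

P(theta) = 1 / (1 + exp(−a(theta − b)))
logit(0.27) = ln(0.27/0.73) = -0.9946
b = theta − logit/(a) = -2.4 − (-0.9946)/0.6000 = -0.7423

-0.74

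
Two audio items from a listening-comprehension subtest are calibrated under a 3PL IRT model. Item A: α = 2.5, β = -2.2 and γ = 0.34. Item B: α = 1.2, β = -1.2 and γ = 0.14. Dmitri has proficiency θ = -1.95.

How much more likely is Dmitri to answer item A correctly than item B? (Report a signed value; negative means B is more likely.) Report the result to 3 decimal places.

0.381

P(θ) = γ + (1 − γ) · 1 / (1 + exp(−α(θ − β)))
P_A = 0.7699
P_B = 0.3886
P_A − P_B = 0.3813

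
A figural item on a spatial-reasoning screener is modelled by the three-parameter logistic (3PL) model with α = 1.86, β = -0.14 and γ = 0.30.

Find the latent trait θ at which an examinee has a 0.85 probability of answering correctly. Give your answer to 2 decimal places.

P(θ) = γ + (1 − γ) · 1 / (1 + exp(−α(θ − β)))
Remove guessing floor: (0.85 − 0.30)/(1 − 0.30) = 0.7857
logit = ln(0.7857/0.2143) = 1.2993
θ = β + logit/(α) = -0.14 + 1.2993/1.8600 = 0.5585

0.56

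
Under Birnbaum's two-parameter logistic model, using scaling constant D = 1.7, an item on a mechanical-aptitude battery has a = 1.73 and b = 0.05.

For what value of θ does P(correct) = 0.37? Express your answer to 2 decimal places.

-0.13

P(θ) = 1 / (1 + exp(−D·a(θ − b)))
logit = ln(0.3700/0.6300) = -0.5322
θ = b + logit/(1.7·a) = 0.05 + (-0.5322)/2.9410 = -0.1310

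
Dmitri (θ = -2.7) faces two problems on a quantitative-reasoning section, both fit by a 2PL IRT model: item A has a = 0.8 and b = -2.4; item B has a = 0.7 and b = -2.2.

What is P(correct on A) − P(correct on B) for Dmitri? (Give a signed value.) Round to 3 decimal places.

P(θ) = 1 / (1 + exp(−a(θ − b)))
P_A = 0.4403
P_B = 0.4134
P_A − P_B = 0.0269

0.027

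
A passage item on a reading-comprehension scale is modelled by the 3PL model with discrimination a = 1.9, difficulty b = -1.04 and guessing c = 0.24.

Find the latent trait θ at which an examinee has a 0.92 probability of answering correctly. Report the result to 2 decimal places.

P(θ) = c + (1 − c) · 1 / (1 + exp(−a(θ − b)))
Remove guessing floor: (0.92 − 0.24)/(1 − 0.24) = 0.8947
logit = ln(0.8947/0.1053) = 2.1401
θ = b + logit/(a) = -1.04 + 2.1401/1.9000 = 0.0864

0.09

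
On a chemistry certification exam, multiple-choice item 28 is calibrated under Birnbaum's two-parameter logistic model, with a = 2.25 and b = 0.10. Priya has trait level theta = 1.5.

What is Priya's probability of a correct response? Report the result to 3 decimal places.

0.959

P(theta) = 1 / (1 + exp(−a(theta − b)))
Exponent: 2.25 × (1.5 − 0.10) = 3.1500
1/(1 + e^{-3.1500}) = 0.9589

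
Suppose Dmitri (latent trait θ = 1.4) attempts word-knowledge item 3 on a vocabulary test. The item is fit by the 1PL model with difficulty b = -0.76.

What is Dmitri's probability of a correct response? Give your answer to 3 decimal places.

0.897

P(θ) = 1 / (1 + exp(−(θ − b)))
Exponent: (1.4 − (-0.76)) = 2.1600
1/(1 + e^{-2.1600}) = 0.8966
P = 0.8966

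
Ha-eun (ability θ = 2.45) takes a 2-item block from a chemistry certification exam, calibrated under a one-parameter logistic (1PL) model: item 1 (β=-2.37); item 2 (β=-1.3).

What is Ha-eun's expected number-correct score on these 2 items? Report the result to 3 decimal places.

P(θ) = 1 / (1 + exp(−(θ − β)))
P_1 = 1/(1+e^{-4.8200}) = 0.9920
P_2 = 1/(1+e^{-3.7500}) = 0.9770
E[score] = 0.9920 + 0.9770 = 1.9690

1.969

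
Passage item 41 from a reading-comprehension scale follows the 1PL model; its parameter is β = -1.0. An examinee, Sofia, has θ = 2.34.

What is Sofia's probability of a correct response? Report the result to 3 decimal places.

0.966

P(θ) = 1 / (1 + exp(−(θ − β)))
Exponent: (2.34 − (-1.0)) = 3.3400
1/(1 + e^{-3.3400}) = 0.9658
P = 0.9658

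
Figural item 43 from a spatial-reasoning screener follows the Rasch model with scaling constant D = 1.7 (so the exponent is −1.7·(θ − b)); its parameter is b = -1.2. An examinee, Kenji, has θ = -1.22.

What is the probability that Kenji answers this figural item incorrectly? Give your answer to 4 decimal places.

0.5085

P(θ) = 1 / (1 + exp(−D·(θ − b)))
Exponent: 1.7 × (-1.22 − (-1.2)) = -0.0340
1/(1 + e^{0.0340}) = 0.4915
P = 0.4915
P(incorrect) = 1 − 0.4915 = 0.5085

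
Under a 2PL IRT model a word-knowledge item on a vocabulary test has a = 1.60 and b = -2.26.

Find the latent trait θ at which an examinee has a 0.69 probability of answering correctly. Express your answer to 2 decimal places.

P(θ) = 1 / (1 + exp(−a(θ − b)))
logit = ln(0.6900/0.3100) = 0.8001
θ = b + logit/(a) = -2.26 + 0.8001/1.6000 = -1.7599

-1.76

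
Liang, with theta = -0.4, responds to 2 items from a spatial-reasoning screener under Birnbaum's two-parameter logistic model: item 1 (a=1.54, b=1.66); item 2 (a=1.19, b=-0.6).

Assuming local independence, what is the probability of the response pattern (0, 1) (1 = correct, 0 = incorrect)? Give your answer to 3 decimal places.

0.537

P(theta) = 1 / (1 + exp(−a(theta − b)))
P_1 = 1/(1+e^{3.1724}) = 0.0402
P_2 = 1/(1+e^{-0.2380}) = 0.5592
L = (1−P_1) × P_2 = 0.9598 × 0.5592 = 0.53673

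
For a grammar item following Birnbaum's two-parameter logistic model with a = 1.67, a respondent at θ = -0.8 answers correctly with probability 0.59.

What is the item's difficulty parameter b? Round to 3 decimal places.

-1.018

P(θ) = 1 / (1 + exp(−a(θ − b)))
logit(0.59) = ln(0.59/0.41) = 0.3640
b = θ − logit/(a) = -0.8 − 0.3640/1.6700 = -1.0179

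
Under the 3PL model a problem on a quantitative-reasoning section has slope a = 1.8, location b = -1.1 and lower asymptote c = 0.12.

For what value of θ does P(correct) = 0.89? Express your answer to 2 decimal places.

P(θ) = c + (1 − c) · 1 / (1 + exp(−a(θ − b)))
Remove guessing floor: (0.89 − 0.12)/(1 − 0.12) = 0.8750
logit = ln(0.8750/0.1250) = 1.9459
θ = b + logit/(a) = -1.1 + 1.9459/1.8000 = -0.0189

-0.02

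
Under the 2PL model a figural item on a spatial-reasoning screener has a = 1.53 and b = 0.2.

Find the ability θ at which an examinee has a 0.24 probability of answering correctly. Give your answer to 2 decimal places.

-0.55

P(θ) = 1 / (1 + exp(−a(θ − b)))
logit = ln(0.2400/0.7600) = -1.1527
θ = b + logit/(a) = 0.2 + (-1.1527)/1.5300 = -0.5534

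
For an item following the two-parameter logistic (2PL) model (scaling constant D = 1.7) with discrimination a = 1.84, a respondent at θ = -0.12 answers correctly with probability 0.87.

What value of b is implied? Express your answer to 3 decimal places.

-0.728

P(θ) = 1 / (1 + exp(−D·a(θ − b)))
logit(0.87) = ln(0.87/0.13) = 1.9010
b = θ − logit/(1.7·a) = -0.12 − 1.9010/3.1280 = -0.7277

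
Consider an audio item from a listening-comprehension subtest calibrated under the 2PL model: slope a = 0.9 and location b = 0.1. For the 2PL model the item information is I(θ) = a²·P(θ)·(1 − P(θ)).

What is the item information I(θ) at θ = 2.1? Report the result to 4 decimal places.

P = 1/(1+e^{-1.8000}) = 0.8581
P(1−P) = 0.8581 × 0.1419 = 0.1217
I = a² × P(1−P) = 0.9² × 0.1217 = 0.09860

0.0986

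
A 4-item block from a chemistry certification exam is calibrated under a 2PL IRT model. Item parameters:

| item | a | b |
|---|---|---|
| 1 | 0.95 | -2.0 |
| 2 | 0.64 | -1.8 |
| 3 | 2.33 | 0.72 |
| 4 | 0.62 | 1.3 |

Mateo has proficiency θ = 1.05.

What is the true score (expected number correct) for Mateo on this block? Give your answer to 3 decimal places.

P(θ) = 1 / (1 + exp(−a(θ − b)))
P_1 = 1/(1+e^{-2.8975}) = 0.9477
P_2 = 1/(1+e^{-1.8240}) = 0.8610
P_3 = 1/(1+e^{-0.7689}) = 0.6833
P_4 = 1/(1+e^{0.1550}) = 0.4613
E[score] = 0.9477 + 0.8610 + 0.6833 + 0.4613 = 2.9534

2.953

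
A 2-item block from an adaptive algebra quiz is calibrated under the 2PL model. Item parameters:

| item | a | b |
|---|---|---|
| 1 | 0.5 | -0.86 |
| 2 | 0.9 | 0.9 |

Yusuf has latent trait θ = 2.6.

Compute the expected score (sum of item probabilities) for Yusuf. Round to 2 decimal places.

P(θ) = 1 / (1 + exp(−a(θ − b)))
P_1 = 1/(1+e^{-1.7300}) = 0.8494
P_2 = 1/(1+e^{-1.5300}) = 0.8220
E[score] = 0.8494 + 0.8220 = 1.6714

1.67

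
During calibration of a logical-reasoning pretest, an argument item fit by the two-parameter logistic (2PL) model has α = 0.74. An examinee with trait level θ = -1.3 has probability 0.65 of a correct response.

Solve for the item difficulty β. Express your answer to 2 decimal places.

P(θ) = 1 / (1 + exp(−α(θ − β)))
logit(0.65) = ln(0.65/0.35) = 0.6190
β = θ − logit/(α) = -1.3 − 0.6190/0.7400 = -2.1365

-2.14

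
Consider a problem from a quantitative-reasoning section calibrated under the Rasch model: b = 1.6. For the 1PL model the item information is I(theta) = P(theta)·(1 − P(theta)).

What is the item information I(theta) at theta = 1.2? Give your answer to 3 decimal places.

P = 1/(1+e^{0.4000}) = 0.4013
P(1−P) = 0.4013 × 0.5987 = 0.2403
I = P(1−P) = 0.24026

0.240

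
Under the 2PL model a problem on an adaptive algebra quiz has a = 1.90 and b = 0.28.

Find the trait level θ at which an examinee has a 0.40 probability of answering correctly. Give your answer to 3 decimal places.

0.067

P(θ) = 1 / (1 + exp(−a(θ − b)))
logit = ln(0.4000/0.6000) = -0.4055
θ = b + logit/(a) = 0.28 + (-0.4055)/1.9000 = 0.0666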